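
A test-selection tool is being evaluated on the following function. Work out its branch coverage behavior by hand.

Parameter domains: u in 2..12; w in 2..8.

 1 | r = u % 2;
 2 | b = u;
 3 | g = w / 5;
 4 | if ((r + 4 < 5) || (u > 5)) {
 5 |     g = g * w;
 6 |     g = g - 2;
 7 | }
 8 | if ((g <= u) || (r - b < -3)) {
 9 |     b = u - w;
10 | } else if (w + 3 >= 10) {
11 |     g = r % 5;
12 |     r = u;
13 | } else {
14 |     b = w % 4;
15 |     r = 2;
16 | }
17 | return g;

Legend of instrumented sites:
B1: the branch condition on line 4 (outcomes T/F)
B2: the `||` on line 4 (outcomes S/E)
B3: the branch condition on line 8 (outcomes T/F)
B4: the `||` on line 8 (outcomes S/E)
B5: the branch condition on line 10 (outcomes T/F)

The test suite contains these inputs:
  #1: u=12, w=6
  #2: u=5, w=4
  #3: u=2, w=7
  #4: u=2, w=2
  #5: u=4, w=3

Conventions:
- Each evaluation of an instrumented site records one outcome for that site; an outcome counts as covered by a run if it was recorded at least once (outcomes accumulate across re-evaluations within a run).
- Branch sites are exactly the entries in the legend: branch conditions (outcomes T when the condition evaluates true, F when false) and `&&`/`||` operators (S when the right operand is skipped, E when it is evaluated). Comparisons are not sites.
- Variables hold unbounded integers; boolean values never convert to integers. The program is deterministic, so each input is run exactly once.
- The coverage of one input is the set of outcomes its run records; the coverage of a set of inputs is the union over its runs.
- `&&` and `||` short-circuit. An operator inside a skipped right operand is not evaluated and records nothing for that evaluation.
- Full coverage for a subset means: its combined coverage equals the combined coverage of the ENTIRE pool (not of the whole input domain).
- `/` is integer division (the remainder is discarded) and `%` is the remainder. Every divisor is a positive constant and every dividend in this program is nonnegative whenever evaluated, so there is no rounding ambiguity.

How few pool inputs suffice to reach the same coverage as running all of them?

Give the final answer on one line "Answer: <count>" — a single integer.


input #1, u=12, w=6: outcomes B1=T, B2=S, B3=T, B4=S
input #2, u=5, w=4: outcomes B1=F, B2=E, B3=T, B4=S
input #3, u=2, w=7: outcomes B1=T, B2=S, B3=F, B4=E, B5=T
input #4, u=2, w=2: outcomes B1=T, B2=S, B3=T, B4=S
input #5, u=4, w=3: outcomes B1=T, B2=S, B3=T, B4=S
pool-wide coverage (9 outcomes): B1=T, B1=F, B2=S, B2=E, B3=T, B3=F, B4=S, B4=E, B5=T
size 1 is not enough: best union over all size-1 subsets is 5/9
size 2: inputs {2, 3} cover all 9 outcomes, and no lexicographically smaller subset of this size does
Answer: 2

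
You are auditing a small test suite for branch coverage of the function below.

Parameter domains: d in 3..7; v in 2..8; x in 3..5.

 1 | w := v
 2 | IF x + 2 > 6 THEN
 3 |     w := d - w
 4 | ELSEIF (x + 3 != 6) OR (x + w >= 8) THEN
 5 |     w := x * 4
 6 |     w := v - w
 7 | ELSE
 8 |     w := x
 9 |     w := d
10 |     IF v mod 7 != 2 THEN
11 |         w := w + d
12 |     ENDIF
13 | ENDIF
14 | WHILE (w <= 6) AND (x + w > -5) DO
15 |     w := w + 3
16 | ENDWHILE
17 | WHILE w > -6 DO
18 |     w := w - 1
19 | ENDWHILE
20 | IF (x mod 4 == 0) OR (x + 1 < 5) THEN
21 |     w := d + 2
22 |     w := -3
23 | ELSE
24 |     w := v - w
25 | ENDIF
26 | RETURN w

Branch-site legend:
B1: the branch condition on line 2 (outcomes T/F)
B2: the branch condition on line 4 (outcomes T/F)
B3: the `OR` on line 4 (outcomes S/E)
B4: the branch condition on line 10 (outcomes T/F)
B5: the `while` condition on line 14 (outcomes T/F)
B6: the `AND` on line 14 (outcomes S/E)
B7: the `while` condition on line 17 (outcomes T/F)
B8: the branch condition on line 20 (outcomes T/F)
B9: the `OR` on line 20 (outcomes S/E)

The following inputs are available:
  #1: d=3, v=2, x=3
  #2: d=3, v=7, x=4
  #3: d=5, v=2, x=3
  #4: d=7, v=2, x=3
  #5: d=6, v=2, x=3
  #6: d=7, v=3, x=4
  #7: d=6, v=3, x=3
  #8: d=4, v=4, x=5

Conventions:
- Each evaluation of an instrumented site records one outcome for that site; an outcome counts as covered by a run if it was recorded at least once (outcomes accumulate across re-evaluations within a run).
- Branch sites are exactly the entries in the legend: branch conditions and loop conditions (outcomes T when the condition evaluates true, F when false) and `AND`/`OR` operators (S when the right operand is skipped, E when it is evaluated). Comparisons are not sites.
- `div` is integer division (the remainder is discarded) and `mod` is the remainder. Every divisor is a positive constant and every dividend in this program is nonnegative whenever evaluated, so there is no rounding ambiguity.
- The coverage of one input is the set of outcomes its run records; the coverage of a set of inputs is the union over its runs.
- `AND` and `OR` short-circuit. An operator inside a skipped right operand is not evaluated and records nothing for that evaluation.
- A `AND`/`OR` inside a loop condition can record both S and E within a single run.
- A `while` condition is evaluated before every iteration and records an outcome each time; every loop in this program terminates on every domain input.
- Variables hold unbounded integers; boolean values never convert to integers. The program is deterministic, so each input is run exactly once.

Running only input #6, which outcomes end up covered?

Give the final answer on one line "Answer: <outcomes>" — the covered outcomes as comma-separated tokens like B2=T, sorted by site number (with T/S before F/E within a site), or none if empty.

Tracing the run of input #6 (d=7, v=3, x=4):
  B1->F, B3->S, B2->T, B6->E, B5->F, B7->F, B9->S, B8->T
distinct outcomes covered: B1=F, B2=T, B3=S, B5=F, B6=E, B7=F, B8=T, B9=S

Answer: B1=F, B2=T, B3=S, B5=F, B6=E, B7=F, B8=T, B9=S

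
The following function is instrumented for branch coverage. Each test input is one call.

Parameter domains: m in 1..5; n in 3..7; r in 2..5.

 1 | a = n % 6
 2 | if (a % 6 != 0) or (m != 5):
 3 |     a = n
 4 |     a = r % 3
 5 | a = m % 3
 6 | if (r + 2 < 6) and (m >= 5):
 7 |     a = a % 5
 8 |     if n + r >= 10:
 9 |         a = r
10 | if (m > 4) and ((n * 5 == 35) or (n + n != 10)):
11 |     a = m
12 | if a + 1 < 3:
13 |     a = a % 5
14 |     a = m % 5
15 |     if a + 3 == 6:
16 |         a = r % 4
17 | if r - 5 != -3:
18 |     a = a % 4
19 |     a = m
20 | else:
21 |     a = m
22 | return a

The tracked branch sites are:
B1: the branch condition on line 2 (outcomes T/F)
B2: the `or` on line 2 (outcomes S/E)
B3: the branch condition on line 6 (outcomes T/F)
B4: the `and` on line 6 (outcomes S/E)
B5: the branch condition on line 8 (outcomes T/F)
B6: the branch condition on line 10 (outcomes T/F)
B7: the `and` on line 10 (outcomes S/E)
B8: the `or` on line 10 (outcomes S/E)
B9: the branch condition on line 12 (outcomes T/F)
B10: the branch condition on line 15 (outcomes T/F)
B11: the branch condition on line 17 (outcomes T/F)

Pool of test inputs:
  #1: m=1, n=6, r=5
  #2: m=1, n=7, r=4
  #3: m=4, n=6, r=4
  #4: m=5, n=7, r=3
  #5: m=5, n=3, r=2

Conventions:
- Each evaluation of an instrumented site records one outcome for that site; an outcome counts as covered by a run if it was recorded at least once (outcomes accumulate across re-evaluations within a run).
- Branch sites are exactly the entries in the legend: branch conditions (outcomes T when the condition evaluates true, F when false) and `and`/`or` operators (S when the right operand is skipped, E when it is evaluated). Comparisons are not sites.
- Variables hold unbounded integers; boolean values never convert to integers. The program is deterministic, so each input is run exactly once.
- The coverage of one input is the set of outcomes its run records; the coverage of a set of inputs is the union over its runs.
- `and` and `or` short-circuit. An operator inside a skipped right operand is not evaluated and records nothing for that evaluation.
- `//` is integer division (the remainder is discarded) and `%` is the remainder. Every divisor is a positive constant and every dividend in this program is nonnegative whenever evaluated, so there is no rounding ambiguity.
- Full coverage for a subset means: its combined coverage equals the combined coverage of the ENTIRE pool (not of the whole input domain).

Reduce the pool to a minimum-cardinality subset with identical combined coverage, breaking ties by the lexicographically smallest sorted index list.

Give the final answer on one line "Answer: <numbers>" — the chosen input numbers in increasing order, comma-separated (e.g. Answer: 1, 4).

input #1 (m=1, n=6, r=5): events B2->E, B1->T, B4->S, B3->F, B7->S, B6->F, B9->T, B10->F, B11->T; covers B1=T, B2=E, B3=F, B4=S, B6=F, B7=S, B9=T, B10=F, B11=T
input #2 (m=1, n=7, r=4): events B2->S, B1->T, B4->S, B3->F, B7->S, B6->F, B9->T, B10->F, B11->T; covers B1=T, B2=S, B3=F, B4=S, B6=F, B7=S, B9=T, B10=F, B11=T
input #3 (m=4, n=6, r=4): events B2->E, B1->T, B4->S, B3->F, B7->S, B6->F, B9->T, B10->F, B11->T; covers B1=T, B2=E, B3=F, B4=S, B6=F, B7=S, B9=T, B10=F, B11=T
input #4 (m=5, n=7, r=3): events B2->S, B1->T, B4->E, B3->T, B5->T, B7->E, B8->S, B6->T, B9->F, B11->T; covers B1=T, B2=S, B3=T, B4=E, B5=T, B6=T, B7=E, B8=S, B9=F, B11=T
input #5 (m=5, n=3, r=2): events B2->S, B1->T, B4->E, B3->T, B5->F, B7->E, B8->E, B6->T, B9->F, B11->F; covers B1=T, B2=S, B3=T, B4=E, B5=F, B6=T, B7=E, B8=E, B9=F, B11=F
pool-wide coverage (20 outcomes): B1=T, B2=S, B2=E, B3=T, B3=F, B4=S, B4=E, B5=T, B5=F, B6=T, B6=F, B7=S, B7=E, B8=S, B8=E, B9=T, B9=F, B10=F, B11=T, B11=F
checked all size-1 subsets: none covers 20 outcomes (max 10/20)
checked all size-2 subsets: none covers 20 outcomes (max 18/20)
at size 3, {1, 4, 5} reaches all 20 outcomes; every lexicographically earlier size-3 subset fails

Answer: 1, 4, 5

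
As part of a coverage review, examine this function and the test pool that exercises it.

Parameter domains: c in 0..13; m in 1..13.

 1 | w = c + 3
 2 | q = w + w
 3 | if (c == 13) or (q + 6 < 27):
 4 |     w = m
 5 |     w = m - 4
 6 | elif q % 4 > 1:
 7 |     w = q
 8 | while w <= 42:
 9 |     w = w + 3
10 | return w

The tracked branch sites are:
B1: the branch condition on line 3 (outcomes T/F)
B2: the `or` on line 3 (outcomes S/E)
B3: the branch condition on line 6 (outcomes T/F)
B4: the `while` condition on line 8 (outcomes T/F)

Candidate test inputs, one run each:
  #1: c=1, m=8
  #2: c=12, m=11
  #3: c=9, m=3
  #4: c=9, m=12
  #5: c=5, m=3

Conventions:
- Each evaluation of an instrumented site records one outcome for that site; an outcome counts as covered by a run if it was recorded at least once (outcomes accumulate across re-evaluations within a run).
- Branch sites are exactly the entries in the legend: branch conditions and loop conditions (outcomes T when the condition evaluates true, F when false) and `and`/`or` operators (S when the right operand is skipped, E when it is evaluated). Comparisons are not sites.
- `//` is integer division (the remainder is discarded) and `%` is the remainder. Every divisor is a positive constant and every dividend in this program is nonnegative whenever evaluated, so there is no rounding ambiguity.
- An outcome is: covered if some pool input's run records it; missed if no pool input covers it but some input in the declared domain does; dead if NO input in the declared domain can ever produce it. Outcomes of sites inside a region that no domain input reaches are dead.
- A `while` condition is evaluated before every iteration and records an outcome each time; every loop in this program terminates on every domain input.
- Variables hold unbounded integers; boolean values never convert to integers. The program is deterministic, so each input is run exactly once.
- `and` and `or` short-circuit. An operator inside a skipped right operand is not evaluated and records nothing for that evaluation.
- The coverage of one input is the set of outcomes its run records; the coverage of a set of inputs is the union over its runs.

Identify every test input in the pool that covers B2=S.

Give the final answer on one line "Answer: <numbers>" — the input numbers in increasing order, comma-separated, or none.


input #1 (c=1, m=8): misses B2=S
input #2 (c=12, m=11): misses B2=S
input #3 (c=9, m=3): misses B2=S
input #4 (c=9, m=12): misses B2=S
input #5 (c=5, m=3): misses B2=S
Answer: none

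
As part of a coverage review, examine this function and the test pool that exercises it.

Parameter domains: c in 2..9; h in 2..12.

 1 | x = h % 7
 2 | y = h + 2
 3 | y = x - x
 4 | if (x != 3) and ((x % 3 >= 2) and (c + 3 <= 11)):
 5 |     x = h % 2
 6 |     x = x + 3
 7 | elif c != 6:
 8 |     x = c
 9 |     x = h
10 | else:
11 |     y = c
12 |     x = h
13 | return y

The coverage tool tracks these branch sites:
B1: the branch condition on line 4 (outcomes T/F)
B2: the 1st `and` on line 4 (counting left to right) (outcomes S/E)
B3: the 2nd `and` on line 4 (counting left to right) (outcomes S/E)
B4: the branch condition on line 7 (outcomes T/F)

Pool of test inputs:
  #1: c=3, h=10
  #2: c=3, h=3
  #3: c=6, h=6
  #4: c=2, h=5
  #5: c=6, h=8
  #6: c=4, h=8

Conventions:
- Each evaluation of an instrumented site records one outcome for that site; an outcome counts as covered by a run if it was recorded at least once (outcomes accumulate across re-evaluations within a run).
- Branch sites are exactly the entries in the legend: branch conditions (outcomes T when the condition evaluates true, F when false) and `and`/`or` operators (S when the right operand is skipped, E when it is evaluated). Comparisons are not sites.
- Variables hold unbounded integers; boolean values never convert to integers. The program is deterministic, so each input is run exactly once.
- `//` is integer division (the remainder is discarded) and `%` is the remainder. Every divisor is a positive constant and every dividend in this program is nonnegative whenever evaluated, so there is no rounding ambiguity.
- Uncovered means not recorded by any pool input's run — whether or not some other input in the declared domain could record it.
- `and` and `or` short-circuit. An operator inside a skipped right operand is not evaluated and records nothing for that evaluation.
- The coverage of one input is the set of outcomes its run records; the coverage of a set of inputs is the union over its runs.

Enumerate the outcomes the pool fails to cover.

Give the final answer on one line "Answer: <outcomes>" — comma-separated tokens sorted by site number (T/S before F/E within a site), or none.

input #1, c=3, h=10: events B2->S, B1->F, B4->T; outcomes B1=F, B2=S, B4=T
input #2, c=3, h=3: events B2->S, B1->F, B4->T; outcomes B1=F, B2=S, B4=T
input #3, c=6, h=6: events B2->E, B3->S, B1->F, B4->F; outcomes B1=F, B2=E, B3=S, B4=F
input #4, c=2, h=5: events B2->E, B3->E, B1->T; outcomes B1=T, B2=E, B3=E
input #5, c=6, h=8: events B2->E, B3->S, B1->F, B4->F; outcomes B1=F, B2=E, B3=S, B4=F
input #6, c=4, h=8: events B2->E, B3->S, B1->F, B4->T; outcomes B1=F, B2=E, B3=S, B4=T
union over the pool: B1=T, B1=F, B2=S, B2=E, B3=S, B3=E, B4=T, B4=F
uncovered (0 of 8): none

Answer: none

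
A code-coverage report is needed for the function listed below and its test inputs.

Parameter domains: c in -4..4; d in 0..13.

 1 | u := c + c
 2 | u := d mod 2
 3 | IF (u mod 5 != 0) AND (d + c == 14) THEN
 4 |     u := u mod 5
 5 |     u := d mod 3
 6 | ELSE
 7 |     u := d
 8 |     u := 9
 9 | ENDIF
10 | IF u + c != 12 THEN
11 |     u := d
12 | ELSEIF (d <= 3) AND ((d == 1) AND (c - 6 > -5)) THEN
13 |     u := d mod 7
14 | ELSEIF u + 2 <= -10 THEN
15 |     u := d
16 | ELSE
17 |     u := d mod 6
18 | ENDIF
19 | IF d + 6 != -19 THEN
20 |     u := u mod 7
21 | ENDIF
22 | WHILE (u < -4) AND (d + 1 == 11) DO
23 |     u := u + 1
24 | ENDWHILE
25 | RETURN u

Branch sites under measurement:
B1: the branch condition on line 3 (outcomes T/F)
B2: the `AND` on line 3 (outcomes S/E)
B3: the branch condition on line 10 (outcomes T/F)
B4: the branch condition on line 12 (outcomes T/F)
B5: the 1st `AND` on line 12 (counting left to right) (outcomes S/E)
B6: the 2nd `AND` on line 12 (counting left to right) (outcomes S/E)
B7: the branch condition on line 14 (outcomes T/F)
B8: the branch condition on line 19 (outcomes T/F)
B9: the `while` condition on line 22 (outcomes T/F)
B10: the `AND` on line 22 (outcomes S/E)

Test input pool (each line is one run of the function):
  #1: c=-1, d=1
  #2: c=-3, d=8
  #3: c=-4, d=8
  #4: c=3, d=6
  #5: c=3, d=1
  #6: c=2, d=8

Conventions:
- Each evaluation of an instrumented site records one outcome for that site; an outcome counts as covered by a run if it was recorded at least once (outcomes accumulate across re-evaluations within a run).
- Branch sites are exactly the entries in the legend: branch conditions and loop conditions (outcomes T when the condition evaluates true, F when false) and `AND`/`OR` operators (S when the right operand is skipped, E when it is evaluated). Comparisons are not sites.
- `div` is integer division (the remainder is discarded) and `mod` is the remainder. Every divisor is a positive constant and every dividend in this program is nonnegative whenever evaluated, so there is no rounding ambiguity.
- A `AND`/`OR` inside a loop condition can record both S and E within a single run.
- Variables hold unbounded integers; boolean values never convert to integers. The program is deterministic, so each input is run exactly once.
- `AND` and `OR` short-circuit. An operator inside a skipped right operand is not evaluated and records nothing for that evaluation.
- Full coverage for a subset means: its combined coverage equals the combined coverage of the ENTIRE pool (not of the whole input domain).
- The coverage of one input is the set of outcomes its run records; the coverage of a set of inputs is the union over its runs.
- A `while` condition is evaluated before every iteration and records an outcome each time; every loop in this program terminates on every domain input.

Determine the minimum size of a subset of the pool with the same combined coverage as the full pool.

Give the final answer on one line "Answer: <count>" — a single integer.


test 1 (c=-1, d=1) fires B2->E, B1->F, B3->T, B8->T, B10->S, B9->F; hits B1=F, B2=E, B3=T, B8=T, B9=F, B10=S
test 2 (c=-3, d=8) fires B2->S, B1->F, B3->T, B8->T, B10->S, B9->F; hits B1=F, B2=S, B3=T, B8=T, B9=F, B10=S
test 3 (c=-4, d=8) fires B2->S, B1->F, B3->T, B8->T, B10->S, B9->F; hits B1=F, B2=S, B3=T, B8=T, B9=F, B10=S
test 4 (c=3, d=6) fires B2->S, B1->F, B3->F, B5->S, B4->F, B7->F, B8->T, B10->S, B9->F; hits B1=F, B2=S, B3=F, B4=F, B5=S, B7=F, B8=T, B9=F, B10=S
test 5 (c=3, d=1) fires B2->E, B1->F, B3->F, B5->E, B6->E, B4->T, B8->T, B10->S, B9->F; hits B1=F, B2=E, B3=F, B4=T, B5=E, B6=E, B8=T, B9=F, B10=S
test 6 (c=2, d=8) fires B2->S, B1->F, B3->T, B8->T, B10->S, B9->F; hits B1=F, B2=S, B3=T, B8=T, B9=F, B10=S
together the pool reaches 14 outcomes: B1=F, B2=S, B2=E, B3=T, B3=F, B4=T, B4=F, B5=S, B5=E, B6=E, B7=F, B8=T, B9=F, B10=S
size 1 is not enough: best union over all size-1 subsets is 9/14
size 2 is not enough: best union over all size-2 subsets is 13/14
at size 3, {1, 4, 5} reaches all 14 outcomes; every lexicographically earlier size-3 subset fails
Answer: 3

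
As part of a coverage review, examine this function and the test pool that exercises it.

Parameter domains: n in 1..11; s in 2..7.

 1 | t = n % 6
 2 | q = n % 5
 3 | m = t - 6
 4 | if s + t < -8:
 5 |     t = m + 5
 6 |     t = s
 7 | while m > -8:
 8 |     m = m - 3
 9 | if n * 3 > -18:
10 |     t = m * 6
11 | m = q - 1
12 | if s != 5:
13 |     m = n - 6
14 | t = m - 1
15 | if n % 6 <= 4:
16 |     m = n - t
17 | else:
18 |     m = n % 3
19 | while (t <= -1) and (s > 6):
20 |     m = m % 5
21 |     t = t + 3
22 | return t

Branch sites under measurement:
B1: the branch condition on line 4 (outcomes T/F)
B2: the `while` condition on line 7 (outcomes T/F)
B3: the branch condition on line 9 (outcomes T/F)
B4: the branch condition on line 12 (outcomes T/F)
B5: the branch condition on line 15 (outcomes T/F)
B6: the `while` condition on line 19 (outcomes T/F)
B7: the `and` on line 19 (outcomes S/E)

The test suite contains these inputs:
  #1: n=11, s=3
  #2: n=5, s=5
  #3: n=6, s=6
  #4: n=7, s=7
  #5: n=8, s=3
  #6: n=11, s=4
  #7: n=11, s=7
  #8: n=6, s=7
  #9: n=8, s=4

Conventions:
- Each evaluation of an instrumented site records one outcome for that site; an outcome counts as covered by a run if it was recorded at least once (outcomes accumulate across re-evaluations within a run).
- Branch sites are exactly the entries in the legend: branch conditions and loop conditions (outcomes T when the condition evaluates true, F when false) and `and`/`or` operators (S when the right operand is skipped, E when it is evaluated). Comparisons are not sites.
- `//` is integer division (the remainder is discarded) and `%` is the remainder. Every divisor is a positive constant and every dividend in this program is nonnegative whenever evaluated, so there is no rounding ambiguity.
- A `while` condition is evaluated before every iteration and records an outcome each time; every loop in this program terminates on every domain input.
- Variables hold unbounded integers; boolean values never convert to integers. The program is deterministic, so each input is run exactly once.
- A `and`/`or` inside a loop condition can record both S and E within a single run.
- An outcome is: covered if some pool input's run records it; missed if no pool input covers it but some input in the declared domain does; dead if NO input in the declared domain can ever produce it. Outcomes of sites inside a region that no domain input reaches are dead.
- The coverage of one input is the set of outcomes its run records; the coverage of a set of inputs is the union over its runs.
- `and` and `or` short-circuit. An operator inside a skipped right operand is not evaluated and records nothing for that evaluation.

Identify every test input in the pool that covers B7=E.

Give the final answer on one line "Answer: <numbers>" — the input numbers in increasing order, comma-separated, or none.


input #1 (n=11, s=3): never hits B7=E
input #2 (n=5, s=5): hits B7=E
input #3 (n=6, s=6): hits B7=E
input #4 (n=7, s=7): never hits B7=E
input #5 (n=8, s=3): never hits B7=E
input #6 (n=11, s=4): never hits B7=E
input #7 (n=11, s=7): never hits B7=E
input #8 (n=6, s=7): hits B7=E
input #9 (n=8, s=4): never hits B7=E
Answer: 2, 3, 8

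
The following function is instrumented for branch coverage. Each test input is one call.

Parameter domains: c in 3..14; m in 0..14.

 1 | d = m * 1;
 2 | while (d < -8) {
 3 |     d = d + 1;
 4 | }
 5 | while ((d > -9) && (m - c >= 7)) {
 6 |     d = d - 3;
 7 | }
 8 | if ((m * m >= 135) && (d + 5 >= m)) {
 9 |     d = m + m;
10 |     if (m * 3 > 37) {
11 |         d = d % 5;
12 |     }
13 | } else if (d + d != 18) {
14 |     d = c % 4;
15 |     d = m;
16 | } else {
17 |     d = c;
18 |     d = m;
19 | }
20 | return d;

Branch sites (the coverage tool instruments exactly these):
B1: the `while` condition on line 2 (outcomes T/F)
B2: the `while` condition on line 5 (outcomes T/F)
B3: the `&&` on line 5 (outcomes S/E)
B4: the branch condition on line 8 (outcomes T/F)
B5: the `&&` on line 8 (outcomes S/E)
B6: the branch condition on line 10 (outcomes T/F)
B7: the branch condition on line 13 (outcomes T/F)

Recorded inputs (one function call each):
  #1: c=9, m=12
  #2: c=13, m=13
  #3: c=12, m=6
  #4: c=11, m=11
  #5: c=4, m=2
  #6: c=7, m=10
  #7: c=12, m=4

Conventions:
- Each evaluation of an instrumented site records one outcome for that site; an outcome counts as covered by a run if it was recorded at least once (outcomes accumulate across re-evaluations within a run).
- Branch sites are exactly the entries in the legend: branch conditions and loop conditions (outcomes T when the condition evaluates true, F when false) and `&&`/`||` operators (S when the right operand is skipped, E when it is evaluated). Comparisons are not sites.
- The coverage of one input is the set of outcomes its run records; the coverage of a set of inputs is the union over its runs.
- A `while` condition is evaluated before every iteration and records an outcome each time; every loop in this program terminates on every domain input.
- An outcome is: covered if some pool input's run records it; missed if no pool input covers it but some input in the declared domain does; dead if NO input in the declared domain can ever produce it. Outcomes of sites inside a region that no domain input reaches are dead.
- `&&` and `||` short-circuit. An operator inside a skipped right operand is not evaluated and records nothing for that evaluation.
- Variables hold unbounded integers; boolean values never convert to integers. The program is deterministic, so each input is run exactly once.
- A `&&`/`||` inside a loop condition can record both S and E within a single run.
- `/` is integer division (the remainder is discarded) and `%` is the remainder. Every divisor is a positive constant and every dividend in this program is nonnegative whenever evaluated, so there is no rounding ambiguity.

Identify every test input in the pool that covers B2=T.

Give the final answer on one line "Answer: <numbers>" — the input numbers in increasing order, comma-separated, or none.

input #1 (c=9, m=12): misses B2=T
input #2 (c=13, m=13): misses B2=T
input #3 (c=12, m=6): misses B2=T
input #4 (c=11, m=11): misses B2=T
input #5 (c=4, m=2): misses B2=T
input #6 (c=7, m=10): misses B2=T
input #7 (c=12, m=4): misses B2=T

Answer: none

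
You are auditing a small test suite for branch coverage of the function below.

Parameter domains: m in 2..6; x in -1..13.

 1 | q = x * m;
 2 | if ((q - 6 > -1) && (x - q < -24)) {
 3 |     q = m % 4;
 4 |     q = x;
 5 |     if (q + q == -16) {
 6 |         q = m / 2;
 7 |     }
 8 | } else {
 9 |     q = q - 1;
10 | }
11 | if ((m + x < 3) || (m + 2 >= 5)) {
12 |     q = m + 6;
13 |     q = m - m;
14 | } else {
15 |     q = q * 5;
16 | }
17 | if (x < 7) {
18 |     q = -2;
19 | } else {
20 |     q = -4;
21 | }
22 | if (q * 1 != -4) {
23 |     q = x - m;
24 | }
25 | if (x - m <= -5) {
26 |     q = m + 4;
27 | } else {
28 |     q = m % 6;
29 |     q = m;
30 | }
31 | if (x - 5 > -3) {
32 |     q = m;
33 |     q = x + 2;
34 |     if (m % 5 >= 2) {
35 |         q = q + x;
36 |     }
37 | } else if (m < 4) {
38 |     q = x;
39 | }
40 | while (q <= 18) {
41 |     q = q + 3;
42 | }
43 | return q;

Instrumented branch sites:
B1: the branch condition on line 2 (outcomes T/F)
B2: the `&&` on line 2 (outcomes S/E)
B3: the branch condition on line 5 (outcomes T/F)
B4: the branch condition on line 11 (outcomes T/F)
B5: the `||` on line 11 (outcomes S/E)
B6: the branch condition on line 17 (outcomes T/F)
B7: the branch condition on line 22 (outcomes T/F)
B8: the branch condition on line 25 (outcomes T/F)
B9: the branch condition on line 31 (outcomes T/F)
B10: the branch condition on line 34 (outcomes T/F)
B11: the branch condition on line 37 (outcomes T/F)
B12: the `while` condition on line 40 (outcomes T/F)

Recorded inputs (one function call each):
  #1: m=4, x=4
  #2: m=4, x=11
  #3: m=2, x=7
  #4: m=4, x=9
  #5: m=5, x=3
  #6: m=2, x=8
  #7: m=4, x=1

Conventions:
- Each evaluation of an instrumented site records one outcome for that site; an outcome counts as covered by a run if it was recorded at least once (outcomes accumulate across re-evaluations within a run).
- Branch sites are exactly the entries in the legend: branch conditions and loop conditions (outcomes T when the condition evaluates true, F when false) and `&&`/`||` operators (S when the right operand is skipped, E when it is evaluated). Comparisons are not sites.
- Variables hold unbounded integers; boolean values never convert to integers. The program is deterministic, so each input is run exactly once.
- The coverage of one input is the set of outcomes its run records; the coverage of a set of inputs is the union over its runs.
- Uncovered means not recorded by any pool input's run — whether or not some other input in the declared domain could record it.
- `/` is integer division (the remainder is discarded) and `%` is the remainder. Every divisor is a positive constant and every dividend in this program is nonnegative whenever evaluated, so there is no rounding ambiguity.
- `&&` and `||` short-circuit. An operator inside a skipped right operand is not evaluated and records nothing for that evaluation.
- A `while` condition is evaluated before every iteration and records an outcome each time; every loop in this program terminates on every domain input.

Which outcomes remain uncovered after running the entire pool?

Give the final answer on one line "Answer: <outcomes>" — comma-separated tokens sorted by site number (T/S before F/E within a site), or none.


input #1 (m=4, x=4): events B2->E, B1->F, B5->E, B4->T, B6->T, B7->T, B8->F, B9->T, B10->T, B12->T, B12->T, B12->T, B12->F; covers B1=F, B2=E, B4=T, B5=E, B6=T, B7=T, B8=F, B9=T, B10=T, B12=T, B12=F
input #2 (m=4, x=11): events B2->E, B1->T, B3->F, B5->E, B4->T, B6->F, B7->F, B8->F, B9->T, B10->T, B12->F; covers B1=T, B2=E, B3=F, B4=T, B5=E, B6=F, B7=F, B8=F, B9=T, B10=T, B12=F
input #3 (m=2, x=7): events B2->E, B1->F, B5->E, B4->F, B6->F, B7->F, B8->F, B9->T, B10->T, B12->T, B12->F; covers B1=F, B2=E, B4=F, B5=E, B6=F, B7=F, B8=F, B9=T, B10=T, B12=T, B12=F
input #4 (m=4, x=9): events B2->E, B1->T, B3->F, B5->E, B4->T, B6->F, B7->F, B8->F, B9->T, B10->T, B12->F; covers B1=T, B2=E, B3=F, B4=T, B5=E, B6=F, B7=F, B8=F, B9=T, B10=T, B12=F
input #5 (m=5, x=3): events B2->E, B1->F, B5->E, B4->T, B6->T, B7->T, B8->F, B9->T, B10->F, B12->T, B12->T, B12->T, B12->T, B12->T, ...; covers B1=F, B2=E, B4=T, B5=E, B6=T, B7=T, B8=F, B9=T, B10=F, B12=T, B12=F
input #6 (m=2, x=8): events B2->E, B1->F, B5->E, B4->F, B6->F, B7->F, B8->F, B9->T, B10->T, B12->T, B12->F; covers B1=F, B2=E, B4=F, B5=E, B6=F, B7=F, B8=F, B9=T, B10=T, B12=T, B12=F
input #7 (m=4, x=1): events B2->S, B1->F, B5->E, B4->T, B6->T, B7->T, B8->F, B9->F, B11->F, B12->T, B12->T, B12->T, B12->T, B12->T, ...; covers B1=F, B2=S, B4=T, B5=E, B6=T, B7=T, B8=F, B9=F, B11=F, B12=T, B12=F
union over the pool: B1=T, B1=F, B2=S, B2=E, B3=F, B4=T, B4=F, B5=E, B6=T, B6=F, B7=T, B7=F, B8=F, B9=T, B9=F, B10=T, B10=F, B11=F, B12=T, B12=F
uncovered (4 of 24): B3=T, B5=S, B8=T, B11=T
Answer: B3=T, B5=S, B8=T, B11=T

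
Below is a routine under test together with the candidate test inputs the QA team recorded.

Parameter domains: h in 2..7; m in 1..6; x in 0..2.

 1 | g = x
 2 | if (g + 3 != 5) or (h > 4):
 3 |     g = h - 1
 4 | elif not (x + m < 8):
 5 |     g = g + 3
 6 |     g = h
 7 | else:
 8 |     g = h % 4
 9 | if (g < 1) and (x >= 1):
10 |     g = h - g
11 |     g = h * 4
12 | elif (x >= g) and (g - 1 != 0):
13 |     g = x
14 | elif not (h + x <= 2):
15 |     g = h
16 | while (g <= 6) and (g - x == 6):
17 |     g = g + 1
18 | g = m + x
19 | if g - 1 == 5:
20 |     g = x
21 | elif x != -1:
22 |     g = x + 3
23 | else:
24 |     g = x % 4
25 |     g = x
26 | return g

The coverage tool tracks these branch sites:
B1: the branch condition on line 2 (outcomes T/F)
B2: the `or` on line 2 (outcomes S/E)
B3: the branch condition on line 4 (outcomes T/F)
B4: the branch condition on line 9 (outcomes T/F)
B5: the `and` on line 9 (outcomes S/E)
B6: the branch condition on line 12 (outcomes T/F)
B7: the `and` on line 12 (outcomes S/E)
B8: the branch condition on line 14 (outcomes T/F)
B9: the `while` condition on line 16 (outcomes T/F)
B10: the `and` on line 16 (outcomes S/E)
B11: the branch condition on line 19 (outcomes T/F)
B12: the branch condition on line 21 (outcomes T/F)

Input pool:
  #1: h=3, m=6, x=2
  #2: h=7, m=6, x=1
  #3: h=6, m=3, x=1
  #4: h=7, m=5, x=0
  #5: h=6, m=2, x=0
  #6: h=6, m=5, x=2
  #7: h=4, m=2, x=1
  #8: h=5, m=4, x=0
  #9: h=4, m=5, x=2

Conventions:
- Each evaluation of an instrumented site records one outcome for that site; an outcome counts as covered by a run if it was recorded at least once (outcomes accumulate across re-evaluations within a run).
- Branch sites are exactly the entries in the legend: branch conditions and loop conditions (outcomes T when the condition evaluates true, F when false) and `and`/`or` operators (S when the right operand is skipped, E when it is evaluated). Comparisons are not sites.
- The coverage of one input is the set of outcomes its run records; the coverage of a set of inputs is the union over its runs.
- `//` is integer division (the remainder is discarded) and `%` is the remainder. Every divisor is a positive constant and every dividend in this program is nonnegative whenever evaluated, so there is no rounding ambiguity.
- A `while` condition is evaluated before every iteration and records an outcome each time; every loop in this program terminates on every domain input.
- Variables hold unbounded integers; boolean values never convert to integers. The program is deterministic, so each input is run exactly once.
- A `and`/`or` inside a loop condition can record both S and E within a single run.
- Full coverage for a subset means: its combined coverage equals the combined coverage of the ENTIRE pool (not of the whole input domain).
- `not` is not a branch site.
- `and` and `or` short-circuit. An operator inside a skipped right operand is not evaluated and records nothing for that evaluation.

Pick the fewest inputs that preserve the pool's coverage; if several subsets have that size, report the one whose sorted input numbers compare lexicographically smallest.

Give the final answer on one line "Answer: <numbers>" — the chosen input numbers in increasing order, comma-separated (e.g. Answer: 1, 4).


test 1 (h=3, m=6, x=2) fires B2->E, B1->F, B3->T, B5->S, B4->F, B7->S, B6->F, B8->T, B10->E, B9->F, B11->F, B12->T; hits B1=F, B2=E, B3=T, B4=F, B5=S, B6=F, B7=S, B8=T, B9=F, B10=E, B11=F, B12=T
test 2 (h=7, m=6, x=1) fires B2->S, B1->T, B5->S, B4->F, B7->S, B6->F, B8->T, B10->S, B9->F, B11->F, B12->T; hits B1=T, B2=S, B4=F, B5=S, B6=F, B7=S, B8=T, B9=F, B10=S, B11=F, B12=T
test 3 (h=6, m=3, x=1) fires B2->S, B1->T, B5->S, B4->F, B7->S, B6->F, B8->T, B10->E, B9->F, B11->F, B12->T; hits B1=T, B2=S, B4=F, B5=S, B6=F, B7=S, B8=T, B9=F, B10=E, B11=F, B12=T
test 4 (h=7, m=5, x=0) fires B2->S, B1->T, B5->S, B4->F, B7->S, B6->F, B8->T, B10->S, B9->F, B11->F, B12->T; hits B1=T, B2=S, B4=F, B5=S, B6=F, B7=S, B8=T, B9=F, B10=S, B11=F, B12=T
test 5 (h=6, m=2, x=0) fires B2->S, B1->T, B5->S, B4->F, B7->S, B6->F, B8->T, B10->E, B9->T, B10->S, B9->F, B11->F, B12->T; hits B1=T, B2=S, B4=F, B5=S, B6=F, B7=S, B8=T, B9=T, B9=F, B10=S, B10=E, B11=F, B12=T
test 6 (h=6, m=5, x=2) fires B2->E, B1->T, B5->S, B4->F, B7->S, B6->F, B8->T, B10->E, B9->F, B11->F, B12->T; hits B1=T, B2=E, B4=F, B5=S, B6=F, B7=S, B8=T, B9=F, B10=E, B11=F, B12=T
test 7 (h=4, m=2, x=1) fires B2->S, B1->T, B5->S, B4->F, B7->S, B6->F, B8->T, B10->E, B9->F, B11->F, B12->T; hits B1=T, B2=S, B4=F, B5=S, B6=F, B7=S, B8=T, B9=F, B10=E, B11=F, B12=T
test 8 (h=5, m=4, x=0) fires B2->S, B1->T, B5->S, B4->F, B7->S, B6->F, B8->T, B10->E, B9->F, B11->F, B12->T; hits B1=T, B2=S, B4=F, B5=S, B6=F, B7=S, B8=T, B9=F, B10=E, B11=F, B12=T
test 9 (h=4, m=5, x=2) fires B2->E, B1->F, B3->F, B5->E, B4->T, B10->S, B9->F, B11->F, B12->T; hits B1=F, B2=E, B3=F, B4=T, B5=E, B9=F, B10=S, B11=F, B12=T
together the pool reaches 19 outcomes: B1=T, B1=F, B2=S, B2=E, B3=T, B3=F, B4=T, B4=F, B5=S, B5=E, B6=F, B7=S, B8=T, B9=T, B9=F, B10=S, B10=E, B11=F, B12=T
size 1 is not enough: best union over all size-1 subsets is 13/19
size 2 is not enough: best union over all size-2 subsets is 18/19
inputs {1, 5, 9} (size 3) cover everything; no size-3 subset with a lexicographically smaller index list covers all 19
Answer: 1, 5, 9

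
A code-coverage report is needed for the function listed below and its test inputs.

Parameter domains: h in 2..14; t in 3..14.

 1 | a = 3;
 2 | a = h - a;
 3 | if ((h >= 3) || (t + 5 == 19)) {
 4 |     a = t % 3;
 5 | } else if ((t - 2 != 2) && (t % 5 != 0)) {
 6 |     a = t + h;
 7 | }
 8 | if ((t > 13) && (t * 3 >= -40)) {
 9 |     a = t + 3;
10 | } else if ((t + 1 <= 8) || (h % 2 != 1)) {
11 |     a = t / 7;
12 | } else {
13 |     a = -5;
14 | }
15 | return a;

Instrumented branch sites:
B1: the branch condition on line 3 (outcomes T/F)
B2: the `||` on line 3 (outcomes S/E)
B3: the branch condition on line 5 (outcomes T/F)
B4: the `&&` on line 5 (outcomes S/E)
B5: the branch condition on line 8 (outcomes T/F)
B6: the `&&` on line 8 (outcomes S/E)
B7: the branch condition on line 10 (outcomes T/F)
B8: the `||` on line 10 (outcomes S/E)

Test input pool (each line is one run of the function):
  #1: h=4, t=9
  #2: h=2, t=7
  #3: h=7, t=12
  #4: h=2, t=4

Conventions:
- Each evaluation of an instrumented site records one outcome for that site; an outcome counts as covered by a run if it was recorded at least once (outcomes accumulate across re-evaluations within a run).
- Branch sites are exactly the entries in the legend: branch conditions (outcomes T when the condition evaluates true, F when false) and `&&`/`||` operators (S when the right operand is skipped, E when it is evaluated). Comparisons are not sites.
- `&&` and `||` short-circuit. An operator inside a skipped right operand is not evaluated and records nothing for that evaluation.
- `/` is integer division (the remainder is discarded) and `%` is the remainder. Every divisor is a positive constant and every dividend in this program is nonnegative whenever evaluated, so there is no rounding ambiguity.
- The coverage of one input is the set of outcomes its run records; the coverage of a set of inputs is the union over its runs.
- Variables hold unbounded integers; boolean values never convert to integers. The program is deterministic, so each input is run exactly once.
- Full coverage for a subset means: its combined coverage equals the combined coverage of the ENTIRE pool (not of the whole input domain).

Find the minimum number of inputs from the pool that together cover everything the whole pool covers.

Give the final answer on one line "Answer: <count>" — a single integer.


#1 (h=4, t=9) -> B2->S, B1->T, B6->S, B5->F, B8->E, B7->T; covered: B1=T, B2=S, B5=F, B6=S, B7=T, B8=E
#2 (h=2, t=7) -> B2->E, B1->F, B4->E, B3->T, B6->S, B5->F, B8->S, B7->T; covered: B1=F, B2=E, B3=T, B4=E, B5=F, B6=S, B7=T, B8=S
#3 (h=7, t=12) -> B2->S, B1->T, B6->S, B5->F, B8->E, B7->F; covered: B1=T, B2=S, B5=F, B6=S, B7=F, B8=E
#4 (h=2, t=4) -> B2->E, B1->F, B4->S, B3->F, B6->S, B5->F, B8->S, B7->T; covered: B1=F, B2=E, B3=F, B4=S, B5=F, B6=S, B7=T, B8=S
union over all inputs: B1=T, B1=F, B2=S, B2=E, B3=T, B3=F, B4=S, B4=E, B5=F, B6=S, B7=T, B7=F, B8=S, B8=E (14 outcomes)
size 1 is not enough: best union over all size-1 subsets is 8/14
size 2 is not enough: best union over all size-2 subsets is 12/14
the canonical winner is {2, 3, 4}: size 3, full 14-outcome coverage, earliest index list among size-3 covers
Answer: 3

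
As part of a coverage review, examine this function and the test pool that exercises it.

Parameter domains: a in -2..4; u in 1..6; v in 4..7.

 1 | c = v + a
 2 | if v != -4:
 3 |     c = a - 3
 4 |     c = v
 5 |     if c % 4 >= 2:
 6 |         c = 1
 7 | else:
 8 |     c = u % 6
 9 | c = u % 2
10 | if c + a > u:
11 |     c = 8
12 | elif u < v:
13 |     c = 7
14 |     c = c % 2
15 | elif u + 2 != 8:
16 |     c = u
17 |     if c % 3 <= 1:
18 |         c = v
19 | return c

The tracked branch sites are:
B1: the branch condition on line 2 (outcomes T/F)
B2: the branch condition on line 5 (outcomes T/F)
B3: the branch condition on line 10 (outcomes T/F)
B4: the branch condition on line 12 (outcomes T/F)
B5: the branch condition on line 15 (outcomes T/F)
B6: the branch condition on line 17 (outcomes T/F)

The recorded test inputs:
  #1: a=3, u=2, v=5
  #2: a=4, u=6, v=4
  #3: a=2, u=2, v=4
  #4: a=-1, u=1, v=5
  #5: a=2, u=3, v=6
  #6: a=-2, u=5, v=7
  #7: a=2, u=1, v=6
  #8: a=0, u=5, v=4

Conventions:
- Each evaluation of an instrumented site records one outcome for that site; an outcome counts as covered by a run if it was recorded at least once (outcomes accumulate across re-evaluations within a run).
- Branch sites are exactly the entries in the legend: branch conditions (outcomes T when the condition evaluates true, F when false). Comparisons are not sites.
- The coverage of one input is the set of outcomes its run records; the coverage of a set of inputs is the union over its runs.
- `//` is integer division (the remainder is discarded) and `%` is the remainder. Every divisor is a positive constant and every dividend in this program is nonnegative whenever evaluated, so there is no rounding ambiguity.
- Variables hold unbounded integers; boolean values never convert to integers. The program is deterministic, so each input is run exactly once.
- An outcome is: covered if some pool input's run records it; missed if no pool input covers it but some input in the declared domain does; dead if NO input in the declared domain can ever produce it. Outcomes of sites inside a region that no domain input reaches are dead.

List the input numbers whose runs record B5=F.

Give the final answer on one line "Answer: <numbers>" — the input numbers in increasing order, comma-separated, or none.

input #1 (a=3, u=2, v=5): does not record B5=F
input #2 (a=4, u=6, v=4): records B5=F
input #3 (a=2, u=2, v=4): does not record B5=F
input #4 (a=-1, u=1, v=5): does not record B5=F
input #5 (a=2, u=3, v=6): does not record B5=F
input #6 (a=-2, u=5, v=7): does not record B5=F
input #7 (a=2, u=1, v=6): does not record B5=F
input #8 (a=0, u=5, v=4): does not record B5=F

Answer: 2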